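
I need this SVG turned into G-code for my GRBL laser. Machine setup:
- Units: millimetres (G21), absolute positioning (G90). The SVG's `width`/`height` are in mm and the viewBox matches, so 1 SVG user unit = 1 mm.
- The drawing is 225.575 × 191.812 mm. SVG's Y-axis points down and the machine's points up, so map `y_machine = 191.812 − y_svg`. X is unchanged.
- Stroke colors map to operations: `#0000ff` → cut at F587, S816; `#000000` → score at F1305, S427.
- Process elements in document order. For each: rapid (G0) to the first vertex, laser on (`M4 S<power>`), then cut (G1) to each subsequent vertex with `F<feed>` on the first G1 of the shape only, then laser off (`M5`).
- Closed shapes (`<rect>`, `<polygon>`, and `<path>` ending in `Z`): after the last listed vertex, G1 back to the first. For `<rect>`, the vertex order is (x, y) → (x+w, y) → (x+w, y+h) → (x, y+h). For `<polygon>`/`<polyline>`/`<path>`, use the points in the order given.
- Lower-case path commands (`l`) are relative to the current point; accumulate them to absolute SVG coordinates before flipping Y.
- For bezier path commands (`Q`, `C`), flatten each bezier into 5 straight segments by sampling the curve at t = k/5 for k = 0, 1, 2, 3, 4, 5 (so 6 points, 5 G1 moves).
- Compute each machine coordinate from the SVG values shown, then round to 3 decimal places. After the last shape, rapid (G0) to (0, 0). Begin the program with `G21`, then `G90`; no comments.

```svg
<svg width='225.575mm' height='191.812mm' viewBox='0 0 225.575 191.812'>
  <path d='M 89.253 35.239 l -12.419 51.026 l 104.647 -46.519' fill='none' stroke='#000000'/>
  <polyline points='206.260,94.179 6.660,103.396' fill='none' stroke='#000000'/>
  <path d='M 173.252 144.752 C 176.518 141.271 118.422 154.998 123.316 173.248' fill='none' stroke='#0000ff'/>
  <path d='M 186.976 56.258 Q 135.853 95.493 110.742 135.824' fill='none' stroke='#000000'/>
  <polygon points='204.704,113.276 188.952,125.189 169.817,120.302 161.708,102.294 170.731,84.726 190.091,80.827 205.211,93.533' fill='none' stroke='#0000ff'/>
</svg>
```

Since the viewBox matches the mm dimensions, user units are millimetres directly. The only transform is the Y-flip y_m = 191.812 − y_svg.

Shape 1 is a open polyline drawn with `<path>`. Its stroke #000000 means score at S427, F1305. After flipping Y the toolpath is (89.253,156.573) → (76.834,105.547) → (181.481,152.066).

Shape 2 is a line segment drawn with `<polyline>`. Its stroke #000000 means score at S427, F1305. After flipping Y the toolpath is (206.260,97.633) → (6.660,88.416).

Shape 3 is a cubic bezier drawn with `<path>`. Its stroke #0000ff means cut at S816, F587. After flipping Y the toolpath is (173.252,47.060) → (168.843,47.185) → (155.676,43.789) → (139.720,37.481) → (126.944,28.870) → (123.316,18.564).

Shape 4 is a quadratic bezier drawn with `<path>`. Its stroke #000000 means score at S427, F1305. After flipping Y the toolpath is (186.976,135.554) → (167.567,119.816) → (150.240,103.991) → (134.993,88.077) → (121.827,72.077) → (110.742,55.988).

Shape 5 is a regular polygon drawn with `<polygon>`. Its stroke #0000ff means cut at S816, F587. After flipping Y the toolpath is (204.704,78.536) → (188.952,66.623) → (169.817,71.510) → (161.708,89.518) → (170.731,107.086) → (190.091,110.985) → (205.211,98.279) → (204.704,78.536), returning to the start.

G21
G90
G0 X89.253 Y156.573
M4 S427
G1 X76.834 Y105.547 F1305
G1 X181.481 Y152.066
M5
G0 X206.260 Y97.633
M4 S427
G1 X6.660 Y88.416 F1305
M5
G0 X173.252 Y47.060
M4 S816
G1 X168.843 Y47.185 F587
G1 X155.676 Y43.789
G1 X139.720 Y37.481
G1 X126.944 Y28.870
G1 X123.316 Y18.564
M5
G0 X186.976 Y135.554
M4 S427
G1 X167.567 Y119.816 F1305
G1 X150.240 Y103.991
G1 X134.993 Y88.077
G1 X121.827 Y72.077
G1 X110.742 Y55.988
M5
G0 X204.704 Y78.536
M4 S816
G1 X188.952 Y66.623 F587
G1 X169.817 Y71.510
G1 X161.708 Y89.518
G1 X170.731 Y107.086
G1 X190.091 Y110.985
G1 X205.211 Y98.279
G1 X204.704 Y78.536
M5
G0 X0.000 Y0.000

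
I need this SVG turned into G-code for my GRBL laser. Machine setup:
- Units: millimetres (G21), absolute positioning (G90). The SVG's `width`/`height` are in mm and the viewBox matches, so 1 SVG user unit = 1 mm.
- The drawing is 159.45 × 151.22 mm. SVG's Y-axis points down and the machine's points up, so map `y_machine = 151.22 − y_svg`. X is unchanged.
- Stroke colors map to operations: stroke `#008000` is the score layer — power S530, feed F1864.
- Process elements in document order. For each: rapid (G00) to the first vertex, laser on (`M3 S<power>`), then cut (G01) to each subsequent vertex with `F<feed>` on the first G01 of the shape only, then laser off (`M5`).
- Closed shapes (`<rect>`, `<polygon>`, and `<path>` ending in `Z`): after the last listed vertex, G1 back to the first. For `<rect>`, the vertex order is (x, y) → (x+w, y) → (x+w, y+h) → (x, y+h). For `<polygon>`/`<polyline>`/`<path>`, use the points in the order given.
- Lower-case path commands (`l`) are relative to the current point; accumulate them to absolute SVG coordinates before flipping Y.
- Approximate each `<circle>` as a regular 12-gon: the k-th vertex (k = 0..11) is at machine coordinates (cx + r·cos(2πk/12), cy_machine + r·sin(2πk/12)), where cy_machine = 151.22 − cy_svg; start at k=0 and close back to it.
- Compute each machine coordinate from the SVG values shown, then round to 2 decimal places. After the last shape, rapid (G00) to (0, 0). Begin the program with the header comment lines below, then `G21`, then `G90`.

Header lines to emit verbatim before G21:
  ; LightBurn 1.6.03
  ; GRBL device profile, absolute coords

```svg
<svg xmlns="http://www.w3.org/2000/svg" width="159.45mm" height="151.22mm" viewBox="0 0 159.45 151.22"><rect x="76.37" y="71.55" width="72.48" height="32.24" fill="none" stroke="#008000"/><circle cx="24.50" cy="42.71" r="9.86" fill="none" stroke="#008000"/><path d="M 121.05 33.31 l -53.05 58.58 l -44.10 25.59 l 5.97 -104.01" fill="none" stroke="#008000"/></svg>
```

; LightBurn 1.6.03
; GRBL device profile, absolute coords
G21
G90
G00 X76.37 Y79.67
M3 S530
G01 X148.85 Y79.67 F1864
G01 X148.85 Y47.43
G01 X76.37 Y47.43
G01 X76.37 Y79.67
M5
G00 X34.36 Y108.51
M3 S530
G01 X33.04 Y113.44 F1864
G01 X29.43 Y117.05
G01 X24.50 Y118.37
G01 X19.57 Y117.05
G01 X15.96 Y113.44
G01 X14.64 Y108.51
G01 X15.96 Y103.58
G01 X19.57 Y99.97
G01 X24.50 Y98.65
G01 X29.43 Y99.97
G01 X33.04 Y103.58
G01 X34.36 Y108.51
M5
G00 X121.05 Y117.91
M3 S530
G01 X68.00 Y59.33 F1864
G01 X23.90 Y33.74
G01 X29.87 Y137.75
M5
G00 X0.00 Y0.00

viewBox `0 0 159.45 151.22` with mm width/height → 1 unit = 1 mm. Flip: y_m = 151.22 − y_svg.

**Shape 1** — `<rect>` rectangle, stroke `#008000` → score (S530, F1864). Machine vertices: (76.37,79.67) → (148.85,79.67) → (148.85,47.43) → (76.37,47.43) → (76.37,79.67). Closed: final G1 returns to the first vertex.

**Shape 2** — `<circle>` circle, stroke `#008000` → score (S530, F1864). Machine vertices: (34.36,108.51) → (33.04,113.44) → (29.43,117.05) → (24.50,118.37) → (19.57,117.05) → (15.96,113.44) → (14.64,108.51) → (15.96,103.58) → (19.57,99.97) → (24.50,98.65) → (29.43,99.97) → (33.04,103.58) → (34.36,108.51). Closed: final G1 returns to the first vertex.

**Shape 3** — `<path>` open polyline, stroke `#008000` → score (S530, F1864). Machine vertices: (121.05,117.91) → (68.00,59.33) → (23.90,33.74) → (29.87,137.75). Open path.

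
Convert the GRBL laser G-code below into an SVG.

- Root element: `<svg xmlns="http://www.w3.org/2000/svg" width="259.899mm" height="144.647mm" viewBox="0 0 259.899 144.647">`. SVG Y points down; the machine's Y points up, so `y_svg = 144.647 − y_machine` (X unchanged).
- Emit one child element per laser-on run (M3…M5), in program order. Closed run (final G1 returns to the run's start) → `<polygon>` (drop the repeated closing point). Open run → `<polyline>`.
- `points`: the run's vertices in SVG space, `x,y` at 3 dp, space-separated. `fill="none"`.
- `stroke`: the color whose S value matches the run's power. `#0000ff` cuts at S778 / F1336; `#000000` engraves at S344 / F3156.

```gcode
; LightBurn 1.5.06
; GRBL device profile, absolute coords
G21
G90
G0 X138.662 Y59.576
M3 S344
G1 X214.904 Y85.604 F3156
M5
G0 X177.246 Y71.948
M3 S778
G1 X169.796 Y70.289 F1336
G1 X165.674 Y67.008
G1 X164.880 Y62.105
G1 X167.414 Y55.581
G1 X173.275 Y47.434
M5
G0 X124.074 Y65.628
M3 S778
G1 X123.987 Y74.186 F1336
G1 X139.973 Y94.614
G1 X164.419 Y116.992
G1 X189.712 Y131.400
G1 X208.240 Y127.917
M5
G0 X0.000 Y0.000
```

y_svg = 144.647 − y_m.

[1] S344→`#000000` (engrave); open run; points: 138.662,85.071 214.904,59.043

[2] S778→`#0000ff` (cut); open run; points: 177.246,72.699 169.796,74.358 165.674,77.639 164.880,82.542 167.414,89.066 173.275,97.213

[3] S778→`#0000ff` (cut); open run; points: 124.074,79.019 123.987,70.461 139.973,50.033 164.419,27.655 189.712,13.247 208.240,16.730

<svg xmlns="http://www.w3.org/2000/svg" width="259.899mm" height="144.647mm" viewBox="0 0 259.899 144.647">
  <polyline points="138.662,85.071 214.904,59.043" fill="none" stroke="#000000"/>
  <polyline points="177.246,72.699 169.796,74.358 165.674,77.639 164.880,82.542 167.414,89.066 173.275,97.213" fill="none" stroke="#0000ff"/>
  <polyline points="124.074,79.019 123.987,70.461 139.973,50.033 164.419,27.655 189.712,13.247 208.240,16.730" fill="none" stroke="#0000ff"/>
</svg>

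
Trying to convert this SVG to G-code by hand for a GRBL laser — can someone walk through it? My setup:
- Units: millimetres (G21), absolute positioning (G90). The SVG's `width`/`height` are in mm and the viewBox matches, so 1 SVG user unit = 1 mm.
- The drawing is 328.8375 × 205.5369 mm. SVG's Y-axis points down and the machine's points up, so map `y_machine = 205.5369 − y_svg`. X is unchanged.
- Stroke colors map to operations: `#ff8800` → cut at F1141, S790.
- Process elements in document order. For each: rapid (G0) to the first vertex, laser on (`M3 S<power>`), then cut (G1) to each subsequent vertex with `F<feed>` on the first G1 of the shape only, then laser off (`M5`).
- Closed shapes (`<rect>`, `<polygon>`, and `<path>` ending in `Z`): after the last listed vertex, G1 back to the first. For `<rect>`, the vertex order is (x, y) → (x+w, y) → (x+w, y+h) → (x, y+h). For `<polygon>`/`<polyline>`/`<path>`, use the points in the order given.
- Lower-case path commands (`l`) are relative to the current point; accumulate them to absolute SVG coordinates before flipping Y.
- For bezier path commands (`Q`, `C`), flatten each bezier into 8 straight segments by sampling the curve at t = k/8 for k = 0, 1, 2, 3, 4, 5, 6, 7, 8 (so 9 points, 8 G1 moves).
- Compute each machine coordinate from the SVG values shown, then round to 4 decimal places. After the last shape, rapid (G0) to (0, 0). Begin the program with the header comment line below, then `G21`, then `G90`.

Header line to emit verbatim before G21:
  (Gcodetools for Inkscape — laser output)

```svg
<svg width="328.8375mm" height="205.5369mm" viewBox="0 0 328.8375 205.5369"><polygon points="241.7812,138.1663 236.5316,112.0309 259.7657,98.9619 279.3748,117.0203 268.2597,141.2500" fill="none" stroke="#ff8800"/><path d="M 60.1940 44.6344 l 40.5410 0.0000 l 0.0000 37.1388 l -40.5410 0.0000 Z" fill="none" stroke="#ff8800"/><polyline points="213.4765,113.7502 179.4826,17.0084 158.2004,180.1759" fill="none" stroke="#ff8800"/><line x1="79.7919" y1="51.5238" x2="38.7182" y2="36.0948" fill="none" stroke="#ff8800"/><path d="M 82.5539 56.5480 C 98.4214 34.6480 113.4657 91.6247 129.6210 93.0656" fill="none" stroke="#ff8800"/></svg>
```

(Gcodetools for Inkscape — laser output)
G21
G90
G0 X241.7812 Y67.3706
M3 S790
G1 X236.5316 Y93.5060 F1141
G1 X259.7657 Y106.5750
G1 X279.3748 Y88.5166
G1 X268.2597 Y64.2869
G1 X241.7812 Y67.3706
M5
G0 X60.1940 Y160.9025
M3 S790
G1 X100.7350 Y160.9025 F1141
G1 X100.7350 Y123.7637
G1 X60.1940 Y123.7637
G1 X60.1940 Y160.9025
M5
G0 X213.4765 Y91.7867
M3 S790
G1 X179.4826 Y188.5285 F1141
G1 X158.2004 Y25.3610
M5
G0 X79.7919 Y154.0131
M3 S790
G1 X38.7182 Y169.4421 F1141
M5
G0 X82.5539 Y148.9889
M3 S790
G1 X88.4694 Y153.7666 F1141
G1 X94.3304 Y152.7247
G1 X100.1595 Y147.4385
G1 X105.9795 Y139.4829
G1 X111.8130 Y130.4333
G1 X117.6826 Y121.8647
G1 X123.6111 Y115.3524
G1 X129.6210 Y112.4713
M5
G0 X0.0000 Y0.0000

1 u = 1 mm; y_m = 205.5369 − y.

[1] `<polygon>` regular polygon, #ff8800→cut S790 F1141: (241.7812,67.3706) → (236.5316,93.5060) → (259.7657,106.5750) → (279.3748,88.5166) → (268.2597,64.2869) → (241.7812,67.3706) (closed)

[2] `<path>` rectangle, #ff8800→cut S790 F1141: (60.1940,160.9025) → (100.7350,160.9025) → (100.7350,123.7637) → (60.1940,123.7637) → (60.1940,160.9025) (closed)

[3] `<polyline>` open polyline, #ff8800→cut S790 F1141: (213.4765,91.7867) → (179.4826,188.5285) → (158.2004,25.3610)

[4] `<line>` line segment, #ff8800→cut S790 F1141: (79.7919,154.0131) → (38.7182,169.4421)

[5] `<path>` cubic bezier, #ff8800→cut S790 F1141: (82.5539,148.9889) → (88.4694,153.7666) → (94.3304,152.7247) → (100.1595,147.4385) → (105.9795,139.4829) → (111.8130,130.4333) → (117.6826,121.8647) → (123.6111,115.3524) → (129.6210,112.4713)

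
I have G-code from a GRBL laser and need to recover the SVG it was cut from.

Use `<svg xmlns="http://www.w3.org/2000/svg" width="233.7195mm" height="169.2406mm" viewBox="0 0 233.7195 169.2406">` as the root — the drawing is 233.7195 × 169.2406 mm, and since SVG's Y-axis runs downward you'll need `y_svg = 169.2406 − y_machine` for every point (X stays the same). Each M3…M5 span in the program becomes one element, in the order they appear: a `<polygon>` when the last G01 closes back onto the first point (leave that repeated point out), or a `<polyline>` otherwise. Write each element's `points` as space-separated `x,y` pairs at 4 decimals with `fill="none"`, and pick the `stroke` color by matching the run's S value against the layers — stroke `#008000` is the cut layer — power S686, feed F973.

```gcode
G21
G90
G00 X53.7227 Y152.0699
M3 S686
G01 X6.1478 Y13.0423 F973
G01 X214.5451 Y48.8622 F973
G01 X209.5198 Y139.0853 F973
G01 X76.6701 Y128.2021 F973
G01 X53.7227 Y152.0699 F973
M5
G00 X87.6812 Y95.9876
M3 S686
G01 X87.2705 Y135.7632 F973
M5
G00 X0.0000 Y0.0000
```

Machine Y-up, SVG Y-down with viewBox height 169.2406, so y_svg = 169.2406 − y_machine; X carries over. Every run uses S686, so all elements get stroke `#008000` (cut).

Run 1: The run returns to its start, so emit a `<polygon>` with points (Y-flipped): 53.7227,17.1707 6.1478,156.1983 214.5451,120.3784 209.5198,30.1553 76.6701,41.0385.

Run 2: The run is open, so emit a `<polyline>` with points (Y-flipped): 87.6812,73.2530 87.2705,33.4774.

<svg xmlns="http://www.w3.org/2000/svg" width="233.7195mm" height="169.2406mm" viewBox="0 0 233.7195 169.2406">
  <polygon points="53.7227,17.1707 6.1478,156.1983 214.5451,120.3784 209.5198,30.1553 76.6701,41.0385" fill="none" stroke="#008000"/>
  <polyline points="87.6812,73.2530 87.2705,33.4774" fill="none" stroke="#008000"/>
</svg>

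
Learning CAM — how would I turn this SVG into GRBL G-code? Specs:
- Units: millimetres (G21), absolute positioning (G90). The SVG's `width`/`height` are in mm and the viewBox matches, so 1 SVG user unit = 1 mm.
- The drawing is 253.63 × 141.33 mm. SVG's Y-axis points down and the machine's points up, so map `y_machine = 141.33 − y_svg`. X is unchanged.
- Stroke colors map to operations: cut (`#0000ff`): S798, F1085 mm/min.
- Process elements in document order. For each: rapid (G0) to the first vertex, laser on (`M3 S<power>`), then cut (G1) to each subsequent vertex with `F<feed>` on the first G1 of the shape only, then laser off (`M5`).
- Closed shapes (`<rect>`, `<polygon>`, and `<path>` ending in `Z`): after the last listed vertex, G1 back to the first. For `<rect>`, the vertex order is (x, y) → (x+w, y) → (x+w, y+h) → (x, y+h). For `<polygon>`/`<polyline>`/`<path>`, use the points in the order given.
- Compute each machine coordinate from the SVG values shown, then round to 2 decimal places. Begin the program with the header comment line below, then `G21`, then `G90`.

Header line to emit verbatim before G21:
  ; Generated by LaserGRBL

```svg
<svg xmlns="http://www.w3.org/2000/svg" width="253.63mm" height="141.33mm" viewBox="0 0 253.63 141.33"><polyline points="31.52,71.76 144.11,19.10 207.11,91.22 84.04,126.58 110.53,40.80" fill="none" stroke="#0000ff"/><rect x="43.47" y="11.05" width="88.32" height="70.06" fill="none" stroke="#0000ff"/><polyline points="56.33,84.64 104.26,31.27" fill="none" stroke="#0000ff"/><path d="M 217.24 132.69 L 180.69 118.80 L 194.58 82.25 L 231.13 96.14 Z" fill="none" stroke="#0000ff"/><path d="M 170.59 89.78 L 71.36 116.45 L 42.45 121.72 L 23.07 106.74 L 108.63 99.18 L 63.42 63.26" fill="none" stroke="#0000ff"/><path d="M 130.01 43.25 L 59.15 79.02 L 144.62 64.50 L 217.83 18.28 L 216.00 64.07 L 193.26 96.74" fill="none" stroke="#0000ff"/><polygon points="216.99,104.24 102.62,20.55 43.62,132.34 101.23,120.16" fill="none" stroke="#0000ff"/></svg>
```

viewBox `0 0 253.63 141.33` with mm width/height → 1 unit = 1 mm. Flip: y_m = 141.33 − y_svg.

**Shape 1** — `<polyline>` open polyline, stroke `#0000ff` → cut (S798, F1085). Machine vertices: (31.52,69.57) → (144.11,122.23) → (207.11,50.11) → (84.04,14.75) → (110.53,100.53). Open path.

**Shape 2** — `<rect>` rectangle, stroke `#0000ff` → cut (S798, F1085). Machine vertices: (43.47,130.28) → (131.79,130.28) → (131.79,60.22) → (43.47,60.22) → (43.47,130.28). Closed: final G1 returns to the first vertex.

**Shape 3** — `<polyline>` line segment, stroke `#0000ff` → cut (S798, F1085). Machine vertices: (56.33,56.69) → (104.26,110.06). Open path.

**Shape 4** — `<path>` regular polygon, stroke `#0000ff` → cut (S798, F1085). Machine vertices: (217.24,8.64) → (180.69,22.53) → (194.58,59.08) → (231.13,45.19) → (217.24,8.64). Closed: final G1 returns to the first vertex.

**Shape 5** — `<path>` open polyline, stroke `#0000ff` → cut (S798, F1085). Machine vertices: (170.59,51.55) → (71.36,24.88) → (42.45,19.61) → (23.07,34.59) → (108.63,42.15) → (63.42,78.07). Open path.

**Shape 6** — `<path>` open polyline, stroke `#0000ff` → cut (S798, F1085). Machine vertices: (130.01,98.08) → (59.15,62.31) → (144.62,76.83) → (217.83,123.05) → (216.00,77.26) → (193.26,44.59). Open path.

**Shape 7** — `<polygon>` closed polygon, stroke `#0000ff` → cut (S798, F1085). Machine vertices: (216.99,37.09) → (102.62,120.78) → (43.62,8.99) → (101.23,21.17) → (216.99,37.09). Closed: final G1 returns to the first vertex.

; Generated by LaserGRBL
G21
G90
G0 X31.52 Y69.57
M3 S798
G1 X144.11 Y122.23 F1085
G1 X207.11 Y50.11
G1 X84.04 Y14.75
G1 X110.53 Y100.53
M5
G0 X43.47 Y130.28
M3 S798
G1 X131.79 Y130.28 F1085
G1 X131.79 Y60.22
G1 X43.47 Y60.22
G1 X43.47 Y130.28
M5
G0 X56.33 Y56.69
M3 S798
G1 X104.26 Y110.06 F1085
M5
G0 X217.24 Y8.64
M3 S798
G1 X180.69 Y22.53 F1085
G1 X194.58 Y59.08
G1 X231.13 Y45.19
G1 X217.24 Y8.64
M5
G0 X170.59 Y51.55
M3 S798
G1 X71.36 Y24.88 F1085
G1 X42.45 Y19.61
G1 X23.07 Y34.59
G1 X108.63 Y42.15
G1 X63.42 Y78.07
M5
G0 X130.01 Y98.08
M3 S798
G1 X59.15 Y62.31 F1085
G1 X144.62 Y76.83
G1 X217.83 Y123.05
G1 X216.00 Y77.26
G1 X193.26 Y44.59
M5
G0 X216.99 Y37.09
M3 S798
G1 X102.62 Y120.78 F1085
G1 X43.62 Y8.99
G1 X101.23 Y21.17
G1 X216.99 Y37.09
M5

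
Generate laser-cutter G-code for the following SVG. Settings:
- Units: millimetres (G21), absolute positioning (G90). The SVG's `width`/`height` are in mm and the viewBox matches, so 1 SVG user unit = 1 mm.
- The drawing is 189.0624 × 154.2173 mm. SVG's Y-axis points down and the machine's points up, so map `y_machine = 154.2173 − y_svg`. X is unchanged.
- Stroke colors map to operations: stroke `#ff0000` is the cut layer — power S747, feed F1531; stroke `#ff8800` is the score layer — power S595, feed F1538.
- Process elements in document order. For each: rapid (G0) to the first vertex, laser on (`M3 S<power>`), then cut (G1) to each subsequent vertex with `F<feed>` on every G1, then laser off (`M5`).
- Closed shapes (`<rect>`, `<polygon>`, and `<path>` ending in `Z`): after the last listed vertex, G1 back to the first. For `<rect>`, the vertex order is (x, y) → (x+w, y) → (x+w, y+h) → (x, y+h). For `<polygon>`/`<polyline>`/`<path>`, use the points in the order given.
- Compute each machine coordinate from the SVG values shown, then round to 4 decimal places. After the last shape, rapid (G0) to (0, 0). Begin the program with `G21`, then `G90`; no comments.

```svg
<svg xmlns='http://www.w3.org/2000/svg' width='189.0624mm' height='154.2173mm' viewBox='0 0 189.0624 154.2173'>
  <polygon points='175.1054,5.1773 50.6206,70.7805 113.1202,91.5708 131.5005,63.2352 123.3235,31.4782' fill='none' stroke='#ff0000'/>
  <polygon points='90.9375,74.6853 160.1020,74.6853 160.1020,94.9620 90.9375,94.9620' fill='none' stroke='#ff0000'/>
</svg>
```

G21
G90
G0 X175.1054 Y149.0400
M3 S747
G1 X50.6206 Y83.4368 F1531
G1 X113.1202 Y62.6465 F1531
G1 X131.5005 Y90.9821 F1531
G1 X123.3235 Y122.7391 F1531
G1 X175.1054 Y149.0400 F1531
M5
G0 X90.9375 Y79.5320
M3 S747
G1 X160.1020 Y79.5320 F1531
G1 X160.1020 Y59.2553 F1531
G1 X90.9375 Y59.2553 F1531
G1 X90.9375 Y79.5320 F1531
M5
G0 X0.0000 Y0.0000

1 u = 1 mm; y_m = 154.2173 − y.

[1] `<polygon>` closed polygon, #ff0000→cut S747 F1531: (175.1054,149.0400) → (50.6206,83.4368) → (113.1202,62.6465) → (131.5005,90.9821) → (123.3235,122.7391) → (175.1054,149.0400) (closed)

[2] `<polygon>` rectangle, #ff0000→cut S747 F1531: (90.9375,79.5320) → (160.1020,79.5320) → (160.1020,59.2553) → (90.9375,59.2553) → (90.9375,79.5320) (closed)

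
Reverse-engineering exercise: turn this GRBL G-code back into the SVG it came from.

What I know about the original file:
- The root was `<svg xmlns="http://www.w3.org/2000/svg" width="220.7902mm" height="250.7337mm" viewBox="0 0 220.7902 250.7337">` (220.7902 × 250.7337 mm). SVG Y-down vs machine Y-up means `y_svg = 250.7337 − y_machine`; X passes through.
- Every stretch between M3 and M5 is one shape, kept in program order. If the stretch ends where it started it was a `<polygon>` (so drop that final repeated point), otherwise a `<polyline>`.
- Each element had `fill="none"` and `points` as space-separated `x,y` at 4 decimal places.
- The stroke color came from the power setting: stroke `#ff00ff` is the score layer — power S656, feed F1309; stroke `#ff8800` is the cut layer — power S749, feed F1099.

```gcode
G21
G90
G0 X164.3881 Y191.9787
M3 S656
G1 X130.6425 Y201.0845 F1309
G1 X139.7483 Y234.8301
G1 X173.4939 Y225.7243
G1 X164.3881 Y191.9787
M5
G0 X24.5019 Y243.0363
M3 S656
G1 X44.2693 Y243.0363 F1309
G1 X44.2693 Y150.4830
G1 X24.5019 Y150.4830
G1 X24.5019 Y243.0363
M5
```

Machine Y-up, SVG Y-down with viewBox height 250.7337, so y_svg = 250.7337 − y_machine; X carries over. Every run uses S656, so all elements get stroke `#ff00ff` (score).

Run 1: The run returns to its start, so emit a `<polygon>` with points (Y-flipped): 164.3881,58.7550 130.6425,49.6492 139.7483,15.9036 173.4939,25.0094.

Run 2: The run returns to its start, so emit a `<polygon>` with points (Y-flipped): 24.5019,7.6974 44.2693,7.6974 44.2693,100.2507 24.5019,100.2507.

<svg xmlns="http://www.w3.org/2000/svg" width="220.7902mm" height="250.7337mm" viewBox="0 0 220.7902 250.7337">
  <polygon points="164.3881,58.7550 130.6425,49.6492 139.7483,15.9036 173.4939,25.0094" fill="none" stroke="#ff00ff"/>
  <polygon points="24.5019,7.6974 44.2693,7.6974 44.2693,100.2507 24.5019,100.2507" fill="none" stroke="#ff00ff"/>
</svg>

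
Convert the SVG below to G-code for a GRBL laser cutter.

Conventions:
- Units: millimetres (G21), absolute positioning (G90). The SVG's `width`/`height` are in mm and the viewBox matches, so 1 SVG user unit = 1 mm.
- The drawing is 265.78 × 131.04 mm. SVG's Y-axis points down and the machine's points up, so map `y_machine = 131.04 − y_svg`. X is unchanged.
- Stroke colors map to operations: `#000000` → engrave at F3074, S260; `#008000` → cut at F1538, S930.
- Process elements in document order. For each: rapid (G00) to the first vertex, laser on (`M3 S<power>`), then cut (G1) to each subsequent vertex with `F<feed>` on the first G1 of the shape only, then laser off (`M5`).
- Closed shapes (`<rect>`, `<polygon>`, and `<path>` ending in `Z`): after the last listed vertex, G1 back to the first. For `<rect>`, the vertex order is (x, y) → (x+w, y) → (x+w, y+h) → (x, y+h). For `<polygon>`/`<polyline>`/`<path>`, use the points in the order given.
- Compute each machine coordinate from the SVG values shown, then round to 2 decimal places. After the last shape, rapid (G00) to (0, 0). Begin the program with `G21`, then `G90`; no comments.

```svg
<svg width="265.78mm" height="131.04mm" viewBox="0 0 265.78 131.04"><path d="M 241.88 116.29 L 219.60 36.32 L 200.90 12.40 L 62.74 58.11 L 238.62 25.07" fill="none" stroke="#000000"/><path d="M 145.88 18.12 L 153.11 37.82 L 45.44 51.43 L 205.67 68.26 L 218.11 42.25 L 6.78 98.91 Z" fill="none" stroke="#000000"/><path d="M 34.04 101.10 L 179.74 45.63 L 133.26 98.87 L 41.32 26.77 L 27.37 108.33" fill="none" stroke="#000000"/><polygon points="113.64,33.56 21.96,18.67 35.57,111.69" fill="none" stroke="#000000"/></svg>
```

Since the viewBox matches the mm dimensions, user units are millimetres directly. The only transform is the Y-flip y_m = 131.04 − y_svg.

Shape 1 is a open polyline drawn with `<path>`. Its stroke #000000 means engrave at S260, F3074. After flipping Y the toolpath is (241.88,14.75) → (219.60,94.72) → (200.90,118.64) → (62.74,72.93) → (238.62,105.97).

Shape 2 is a closed polygon drawn with `<path>`. Its stroke #000000 means engrave at S260, F3074. After flipping Y the toolpath is (145.88,112.92) → (153.11,93.22) → (45.44,79.61) → (205.67,62.78) → (218.11,88.79) → (6.78,32.13) → (145.88,112.92), returning to the start.

Shape 3 is a open polyline drawn with `<path>`. Its stroke #000000 means engrave at S260, F3074. After flipping Y the toolpath is (34.04,29.94) → (179.74,85.41) → (133.26,32.17) → (41.32,104.27) → (27.37,22.71).

Shape 4 is a closed polygon drawn with `<polygon>`. Its stroke #000000 means engrave at S260, F3074. After flipping Y the toolpath is (113.64,97.48) → (21.96,112.37) → (35.57,19.35) → (113.64,97.48), returning to the start.

G21
G90
G00 X241.88 Y14.75
M3 S260
G1 X219.60 Y94.72 F3074
G1 X200.90 Y118.64
G1 X62.74 Y72.93
G1 X238.62 Y105.97
M5
G00 X145.88 Y112.92
M3 S260
G1 X153.11 Y93.22 F3074
G1 X45.44 Y79.61
G1 X205.67 Y62.78
G1 X218.11 Y88.79
G1 X6.78 Y32.13
G1 X145.88 Y112.92
M5
G00 X34.04 Y29.94
M3 S260
G1 X179.74 Y85.41 F3074
G1 X133.26 Y32.17
G1 X41.32 Y104.27
G1 X27.37 Y22.71
M5
G00 X113.64 Y97.48
M3 S260
G1 X21.96 Y112.37 F3074
G1 X35.57 Y19.35
G1 X113.64 Y97.48
M5
G00 X0.00 Y0.00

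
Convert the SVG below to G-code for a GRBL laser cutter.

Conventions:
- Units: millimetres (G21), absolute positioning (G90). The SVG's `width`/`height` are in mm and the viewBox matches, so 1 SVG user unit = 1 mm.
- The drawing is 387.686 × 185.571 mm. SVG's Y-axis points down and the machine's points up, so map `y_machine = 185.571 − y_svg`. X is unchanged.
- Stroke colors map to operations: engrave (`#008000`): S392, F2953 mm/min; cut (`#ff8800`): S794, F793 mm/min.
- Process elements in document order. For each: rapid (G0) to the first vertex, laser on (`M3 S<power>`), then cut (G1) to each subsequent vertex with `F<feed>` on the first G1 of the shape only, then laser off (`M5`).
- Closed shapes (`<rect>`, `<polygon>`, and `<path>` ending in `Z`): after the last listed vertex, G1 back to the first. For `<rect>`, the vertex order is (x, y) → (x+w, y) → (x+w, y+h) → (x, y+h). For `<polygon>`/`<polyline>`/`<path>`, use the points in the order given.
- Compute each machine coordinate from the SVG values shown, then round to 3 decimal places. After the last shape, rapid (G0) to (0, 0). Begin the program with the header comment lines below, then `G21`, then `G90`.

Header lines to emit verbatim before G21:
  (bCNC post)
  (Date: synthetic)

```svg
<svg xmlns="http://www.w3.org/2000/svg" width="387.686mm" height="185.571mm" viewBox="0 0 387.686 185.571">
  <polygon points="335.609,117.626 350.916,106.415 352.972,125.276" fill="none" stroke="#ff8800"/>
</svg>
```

(bCNC post)
(Date: synthetic)
G21
G90
G0 X335.609 Y67.945
M3 S794
G1 X350.916 Y79.156 F793
G1 X352.972 Y60.295
G1 X335.609 Y67.945
M5
G0 X0.000 Y0.000

viewBox `0 0 387.686 185.571` with mm width/height → 1 unit = 1 mm. Flip: y_m = 185.571 − y_svg.

**Shape 1** — `<polygon>` regular polygon, stroke `#ff8800` → cut (S794, F793). Machine vertices: (335.609,67.945) → (350.916,79.156) → (352.972,60.295) → (335.609,67.945). Closed: final G1 returns to the first vertex.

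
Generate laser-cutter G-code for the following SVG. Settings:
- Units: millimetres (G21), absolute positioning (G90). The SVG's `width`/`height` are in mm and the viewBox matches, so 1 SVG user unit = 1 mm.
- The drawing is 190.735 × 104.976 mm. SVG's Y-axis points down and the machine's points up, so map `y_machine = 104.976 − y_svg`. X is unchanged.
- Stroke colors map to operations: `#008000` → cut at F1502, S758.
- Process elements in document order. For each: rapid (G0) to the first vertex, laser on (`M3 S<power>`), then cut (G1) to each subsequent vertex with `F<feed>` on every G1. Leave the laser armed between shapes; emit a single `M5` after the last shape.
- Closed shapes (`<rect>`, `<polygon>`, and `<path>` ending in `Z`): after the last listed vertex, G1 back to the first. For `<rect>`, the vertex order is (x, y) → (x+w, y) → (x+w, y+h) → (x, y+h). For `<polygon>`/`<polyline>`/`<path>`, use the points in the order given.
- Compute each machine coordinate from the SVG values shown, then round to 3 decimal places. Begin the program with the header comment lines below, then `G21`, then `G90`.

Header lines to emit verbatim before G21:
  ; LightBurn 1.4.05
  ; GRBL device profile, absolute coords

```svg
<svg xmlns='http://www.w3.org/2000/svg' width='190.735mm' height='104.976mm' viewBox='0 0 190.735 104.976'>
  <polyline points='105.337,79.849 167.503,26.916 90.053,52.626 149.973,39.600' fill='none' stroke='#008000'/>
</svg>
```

; LightBurn 1.4.05
; GRBL device profile, absolute coords
G21
G90
G0 X105.337 Y25.127
M3 S758
G1 X167.503 Y78.060 F1502
G1 X90.053 Y52.350 F1502
G1 X149.973 Y65.376 F1502
M5

1 u = 1 mm; y_m = 104.976 − y.

[1] `<polyline>` open polyline, #008000→cut S758 F1502: (105.337,25.127) → (167.503,78.060) → (90.053,52.350) → (149.973,65.376)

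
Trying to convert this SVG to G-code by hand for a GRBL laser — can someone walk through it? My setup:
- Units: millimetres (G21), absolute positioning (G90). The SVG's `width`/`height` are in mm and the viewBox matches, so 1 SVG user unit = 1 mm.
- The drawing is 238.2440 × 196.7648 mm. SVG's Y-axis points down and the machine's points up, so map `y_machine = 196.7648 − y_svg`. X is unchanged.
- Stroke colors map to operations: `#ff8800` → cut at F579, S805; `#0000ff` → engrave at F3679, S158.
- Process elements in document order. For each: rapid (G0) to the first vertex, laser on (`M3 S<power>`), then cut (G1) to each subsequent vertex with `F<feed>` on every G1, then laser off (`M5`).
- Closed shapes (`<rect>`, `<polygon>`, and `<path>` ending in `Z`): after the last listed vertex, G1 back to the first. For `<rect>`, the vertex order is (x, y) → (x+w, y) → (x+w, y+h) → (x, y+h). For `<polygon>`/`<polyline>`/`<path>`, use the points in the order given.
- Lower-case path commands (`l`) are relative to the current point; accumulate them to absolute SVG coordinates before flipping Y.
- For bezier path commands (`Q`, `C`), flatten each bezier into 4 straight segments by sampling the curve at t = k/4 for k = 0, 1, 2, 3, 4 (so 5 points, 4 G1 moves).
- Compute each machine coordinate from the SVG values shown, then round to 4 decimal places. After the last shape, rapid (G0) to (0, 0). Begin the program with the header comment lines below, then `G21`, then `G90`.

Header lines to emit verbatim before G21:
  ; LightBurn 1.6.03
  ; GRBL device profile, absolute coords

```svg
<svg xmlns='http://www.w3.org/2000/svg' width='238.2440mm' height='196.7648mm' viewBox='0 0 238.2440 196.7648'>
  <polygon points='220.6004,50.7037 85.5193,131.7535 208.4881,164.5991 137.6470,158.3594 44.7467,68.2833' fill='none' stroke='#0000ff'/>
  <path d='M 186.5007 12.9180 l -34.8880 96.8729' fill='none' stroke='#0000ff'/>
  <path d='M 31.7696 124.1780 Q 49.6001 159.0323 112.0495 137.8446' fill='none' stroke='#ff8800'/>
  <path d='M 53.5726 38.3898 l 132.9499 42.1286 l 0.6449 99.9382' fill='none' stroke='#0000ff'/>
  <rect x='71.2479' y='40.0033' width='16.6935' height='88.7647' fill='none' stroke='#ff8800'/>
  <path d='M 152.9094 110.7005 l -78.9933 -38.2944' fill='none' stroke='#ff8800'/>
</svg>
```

; LightBurn 1.6.03
; GRBL device profile, absolute coords
G21
G90
G0 X220.6004 Y146.0611
M3 S158
G1 X85.5193 Y65.0113 F3679
G1 X208.4881 Y32.1657 F3679
G1 X137.6470 Y38.4054 F3679
G1 X44.7467 Y128.4815 F3679
G1 X220.6004 Y146.0611 F3679
M5
G0 X186.5007 Y183.8468
M3 S158
G1 X151.6127 Y86.9739 F3679
M5
G0 X31.7696 Y72.5868
M3 S805
G1 X43.4735 Y58.6623 F579
G1 X60.7548 Y51.7430 F579
G1 X83.6135 Y51.8290 F579
G1 X112.0495 Y58.9202 F579
M5
G0 X53.5726 Y158.3750
M3 S158
G1 X186.5225 Y116.2464 F3679
G1 X187.1674 Y16.3082 F3679
M5
G0 X71.2479 Y156.7615
M3 S805
G1 X87.9414 Y156.7615 F579
G1 X87.9414 Y67.9968 F579
G1 X71.2479 Y67.9968 F579
G1 X71.2479 Y156.7615 F579
M5
G0 X152.9094 Y86.0643
M3 S805
G1 X73.9161 Y124.3587 F579
M5
G0 X0.0000 Y0.0000

Since the viewBox matches the mm dimensions, user units are millimetres directly. The only transform is the Y-flip y_m = 196.7648 − y_svg.

Shape 1 is a closed polygon drawn with `<polygon>`. Its stroke #0000ff means engrave at S158, F3679. After flipping Y the toolpath is (220.6004,146.0611) → (85.5193,65.0113) → (208.4881,32.1657) → (137.6470,38.4054) → (44.7467,128.4815) → (220.6004,146.0611), returning to the start.

Shape 2 is a line segment drawn with `<path>`. Its stroke #0000ff means engrave at S158, F3679. After flipping Y the toolpath is (186.5007,183.8468) → (151.6127,86.9739).

Shape 3 is a quadratic bezier drawn with `<path>`. Its stroke #ff8800 means cut at S805, F579. After flipping Y the toolpath is (31.7696,72.5868) → (43.4735,58.6623) → (60.7548,51.7430) → (83.6135,51.8290) → (112.0495,58.9202).

Shape 4 is a open polyline drawn with `<path>`. Its stroke #0000ff means engrave at S158, F3679. After flipping Y the toolpath is (53.5726,158.3750) → (186.5225,116.2464) → (187.1674,16.3082).

Shape 5 is a rectangle drawn with `<rect>`. Its stroke #ff8800 means cut at S805, F579. After flipping Y the toolpath is (71.2479,156.7615) → (87.9414,156.7615) → (87.9414,67.9968) → (71.2479,67.9968) → (71.2479,156.7615), returning to the start.

Shape 6 is a line segment drawn with `<path>`. Its stroke #ff8800 means cut at S805, F579. After flipping Y the toolpath is (152.9094,86.0643) → (73.9161,124.3587).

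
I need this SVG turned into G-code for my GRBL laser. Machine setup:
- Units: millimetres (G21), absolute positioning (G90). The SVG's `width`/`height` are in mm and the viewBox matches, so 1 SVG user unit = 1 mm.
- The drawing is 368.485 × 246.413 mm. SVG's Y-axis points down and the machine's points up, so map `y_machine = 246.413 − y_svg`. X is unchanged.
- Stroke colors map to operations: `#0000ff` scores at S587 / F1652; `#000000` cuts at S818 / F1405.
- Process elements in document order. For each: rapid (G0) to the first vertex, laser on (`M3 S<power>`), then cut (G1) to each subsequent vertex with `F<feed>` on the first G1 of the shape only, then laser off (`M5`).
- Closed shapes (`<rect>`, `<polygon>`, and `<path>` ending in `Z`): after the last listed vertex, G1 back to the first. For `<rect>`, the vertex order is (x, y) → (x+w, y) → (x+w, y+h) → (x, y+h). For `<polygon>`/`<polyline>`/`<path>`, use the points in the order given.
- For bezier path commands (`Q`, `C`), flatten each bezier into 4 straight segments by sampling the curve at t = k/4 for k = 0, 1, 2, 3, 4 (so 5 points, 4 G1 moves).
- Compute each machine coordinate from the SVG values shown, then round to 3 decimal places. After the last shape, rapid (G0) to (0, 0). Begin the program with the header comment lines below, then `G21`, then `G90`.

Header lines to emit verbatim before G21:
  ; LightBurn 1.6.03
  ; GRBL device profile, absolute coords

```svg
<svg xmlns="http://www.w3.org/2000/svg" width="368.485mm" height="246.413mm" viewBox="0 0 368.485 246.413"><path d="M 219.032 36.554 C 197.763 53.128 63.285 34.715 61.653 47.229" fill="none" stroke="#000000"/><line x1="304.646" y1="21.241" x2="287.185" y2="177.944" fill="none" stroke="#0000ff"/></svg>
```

1 u = 1 mm; y_m = 246.413 − y.

[1] `<path>` cubic bezier, #000000→cut S818 F1405: (219.032,209.859) → (185.698,202.959) → (132.979,202.999) → (83.941,203.801) → (61.653,199.184)

[2] `<line>` line segment, #0000ff→score S587 F1652: (304.646,225.172) → (287.185,68.469)

; LightBurn 1.6.03
; GRBL device profile, absolute coords
G21
G90
G0 X219.032 Y209.859
M3 S818
G1 X185.698 Y202.959 F1405
G1 X132.979 Y202.999
G1 X83.941 Y203.801
G1 X61.653 Y199.184
M5
G0 X304.646 Y225.172
M3 S587
G1 X287.185 Y68.469 F1652
M5
G0 X0.000 Y0.000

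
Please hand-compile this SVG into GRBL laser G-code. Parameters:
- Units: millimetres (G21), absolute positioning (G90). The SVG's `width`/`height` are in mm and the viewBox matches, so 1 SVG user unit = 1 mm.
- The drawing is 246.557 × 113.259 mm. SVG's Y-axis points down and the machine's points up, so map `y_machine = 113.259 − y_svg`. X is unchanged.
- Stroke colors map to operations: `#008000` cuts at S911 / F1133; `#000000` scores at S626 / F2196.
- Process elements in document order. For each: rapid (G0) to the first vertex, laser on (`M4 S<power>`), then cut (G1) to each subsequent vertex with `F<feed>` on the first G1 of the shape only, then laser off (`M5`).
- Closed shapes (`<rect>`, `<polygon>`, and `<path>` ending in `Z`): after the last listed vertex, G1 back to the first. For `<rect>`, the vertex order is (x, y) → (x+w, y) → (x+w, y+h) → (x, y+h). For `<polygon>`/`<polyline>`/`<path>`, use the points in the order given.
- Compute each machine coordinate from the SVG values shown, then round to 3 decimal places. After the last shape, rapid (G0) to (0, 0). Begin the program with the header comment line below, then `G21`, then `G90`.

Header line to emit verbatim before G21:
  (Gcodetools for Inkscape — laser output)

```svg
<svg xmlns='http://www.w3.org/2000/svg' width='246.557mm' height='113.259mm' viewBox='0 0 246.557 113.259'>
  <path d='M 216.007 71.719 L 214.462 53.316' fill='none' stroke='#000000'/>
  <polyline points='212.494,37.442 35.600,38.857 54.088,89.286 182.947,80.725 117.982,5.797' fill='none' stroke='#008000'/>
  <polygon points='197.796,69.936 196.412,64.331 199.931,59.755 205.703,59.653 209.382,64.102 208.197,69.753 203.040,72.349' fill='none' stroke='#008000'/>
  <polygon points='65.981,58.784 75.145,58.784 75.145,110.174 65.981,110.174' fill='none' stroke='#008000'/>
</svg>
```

(Gcodetools for Inkscape — laser output)
G21
G90
G0 X216.007 Y41.540
M4 S626
G1 X214.462 Y59.943 F2196
M5
G0 X212.494 Y75.817
M4 S911
G1 X35.600 Y74.402 F1133
G1 X54.088 Y23.973
G1 X182.947 Y32.534
G1 X117.982 Y107.462
M5
G0 X197.796 Y43.323
M4 S911
G1 X196.412 Y48.928 F1133
G1 X199.931 Y53.504
G1 X205.703 Y53.606
G1 X209.382 Y49.157
G1 X208.197 Y43.506
G1 X203.040 Y40.910
G1 X197.796 Y43.323
M5
G0 X65.981 Y54.475
M4 S911
G1 X75.145 Y54.475 F1133
G1 X75.145 Y3.085
G1 X65.981 Y3.085
G1 X65.981 Y54.475
M5
G0 X0.000 Y0.000

Since the viewBox matches the mm dimensions, user units are millimetres directly. The only transform is the Y-flip y_m = 113.259 − y_svg.

Shape 1 is a line segment drawn with `<path>`. Its stroke #000000 means score at S626, F2196. After flipping Y the toolpath is (216.007,41.540) → (214.462,59.943).

Shape 2 is a open polyline drawn with `<polyline>`. Its stroke #008000 means cut at S911, F1133. After flipping Y the toolpath is (212.494,75.817) → (35.600,74.402) → (54.088,23.973) → (182.947,32.534) → (117.982,107.462).

Shape 3 is a regular polygon drawn with `<polygon>`. Its stroke #008000 means cut at S911, F1133. After flipping Y the toolpath is (197.796,43.323) → (196.412,48.928) → (199.931,53.504) → (205.703,53.606) → (209.382,49.157) → (208.197,43.506) → (203.040,40.910) → (197.796,43.323), returning to the start.

Shape 4 is a rectangle drawn with `<polygon>`. Its stroke #008000 means cut at S911, F1133. After flipping Y the toolpath is (65.981,54.475) → (75.145,54.475) → (75.145,3.085) → (65.981,3.085) → (65.981,54.475), returning to the start.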